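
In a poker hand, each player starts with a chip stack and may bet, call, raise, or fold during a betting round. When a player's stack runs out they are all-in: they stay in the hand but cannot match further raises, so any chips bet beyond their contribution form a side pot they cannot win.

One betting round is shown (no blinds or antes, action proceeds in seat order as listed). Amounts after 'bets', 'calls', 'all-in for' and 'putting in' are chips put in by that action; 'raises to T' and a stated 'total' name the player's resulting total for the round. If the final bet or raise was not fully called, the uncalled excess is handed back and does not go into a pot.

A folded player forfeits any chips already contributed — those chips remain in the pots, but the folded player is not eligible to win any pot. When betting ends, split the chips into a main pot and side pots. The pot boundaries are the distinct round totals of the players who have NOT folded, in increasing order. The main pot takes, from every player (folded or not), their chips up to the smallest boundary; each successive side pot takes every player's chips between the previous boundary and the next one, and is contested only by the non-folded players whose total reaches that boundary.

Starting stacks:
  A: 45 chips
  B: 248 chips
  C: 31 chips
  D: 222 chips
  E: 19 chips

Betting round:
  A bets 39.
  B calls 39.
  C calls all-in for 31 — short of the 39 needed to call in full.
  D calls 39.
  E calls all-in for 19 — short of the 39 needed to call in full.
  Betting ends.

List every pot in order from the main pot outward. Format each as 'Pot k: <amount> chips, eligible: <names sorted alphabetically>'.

Pot 1: 95 chips, eligible: A, B, C, D, E
Pot 2: 48 chips, eligible: A, B, C, D
Pot 3: 24 chips, eligible: A, B, D

Derivation:
Contributions: A=39, B=39, C=31, D=39, E=19
Pot levels (distinct totals of non-folded players): 19, 31, 39
Layer 1-19: 19 each from A, B, C, D, E = 19*5 = 95 chips; eligible A, B, C, D, E
Layer 20-31: 12 each from A, B, C, D = 12*4 = 48 chips; eligible A, B, C, D
Layer 32-39: 8 each from A, B, D = 8*3 = 24 chips; eligible A, B, D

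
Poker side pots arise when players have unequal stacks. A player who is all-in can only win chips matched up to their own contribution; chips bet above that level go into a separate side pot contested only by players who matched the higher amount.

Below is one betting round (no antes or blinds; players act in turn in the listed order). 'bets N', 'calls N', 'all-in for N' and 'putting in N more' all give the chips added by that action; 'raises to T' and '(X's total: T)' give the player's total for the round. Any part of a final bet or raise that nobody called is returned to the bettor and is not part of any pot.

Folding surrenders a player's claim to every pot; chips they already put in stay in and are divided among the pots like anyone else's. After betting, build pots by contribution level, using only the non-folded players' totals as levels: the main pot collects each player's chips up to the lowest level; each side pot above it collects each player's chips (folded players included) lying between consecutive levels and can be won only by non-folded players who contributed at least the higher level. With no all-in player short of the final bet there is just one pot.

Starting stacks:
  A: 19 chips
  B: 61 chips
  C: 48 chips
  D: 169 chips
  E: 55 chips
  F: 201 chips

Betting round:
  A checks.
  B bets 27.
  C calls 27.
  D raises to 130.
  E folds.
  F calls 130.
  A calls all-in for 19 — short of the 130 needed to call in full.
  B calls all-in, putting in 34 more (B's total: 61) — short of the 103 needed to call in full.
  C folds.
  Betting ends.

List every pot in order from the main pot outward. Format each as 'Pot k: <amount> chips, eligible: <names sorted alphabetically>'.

Contributions: A=19, B=61, C=27, D=130, F=130
Folded: C, E
Pot levels (distinct totals of non-folded players): 19, 61, 130
Layer 1-19: 19 each from A, B, C, D, F = 19*5 = 95 chips; eligible A, B, D, F
Layer 20-61: B 42 + C 8 + D 42 + F 42 = 134 chips; eligible B, D, F
Layer 62-130: 69 each from D, F = 69*2 = 138 chips; eligible D, F

Pot 1: 95 chips, eligible: A, B, D, F
Pot 2: 134 chips, eligible: B, D, F
Pot 3: 138 chips, eligible: D, F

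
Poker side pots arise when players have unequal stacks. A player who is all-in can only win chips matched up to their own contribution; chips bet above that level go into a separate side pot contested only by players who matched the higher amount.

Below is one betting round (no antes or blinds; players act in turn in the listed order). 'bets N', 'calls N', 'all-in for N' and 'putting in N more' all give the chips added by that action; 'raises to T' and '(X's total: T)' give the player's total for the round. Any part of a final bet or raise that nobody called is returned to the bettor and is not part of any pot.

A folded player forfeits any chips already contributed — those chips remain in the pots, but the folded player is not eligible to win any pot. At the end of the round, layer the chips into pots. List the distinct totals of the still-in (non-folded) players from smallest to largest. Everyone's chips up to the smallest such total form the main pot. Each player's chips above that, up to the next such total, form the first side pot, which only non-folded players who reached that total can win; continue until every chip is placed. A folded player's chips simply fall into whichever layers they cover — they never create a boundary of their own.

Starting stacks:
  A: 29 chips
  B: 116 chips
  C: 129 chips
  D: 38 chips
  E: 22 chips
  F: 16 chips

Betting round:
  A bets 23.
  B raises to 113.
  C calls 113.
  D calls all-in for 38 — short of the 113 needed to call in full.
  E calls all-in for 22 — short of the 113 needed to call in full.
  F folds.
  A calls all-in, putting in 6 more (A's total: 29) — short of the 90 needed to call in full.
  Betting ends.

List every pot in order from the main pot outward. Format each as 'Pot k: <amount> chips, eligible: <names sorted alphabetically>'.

Pot 1: 110 chips, eligible: A, B, C, D, E
Pot 2: 28 chips, eligible: A, B, C, D
Pot 3: 27 chips, eligible: B, C, D
Pot 4: 150 chips, eligible: B, C

Derivation:
Contributions: A=29, B=113, C=113, D=38, E=22
Folded: F
Pot levels (distinct totals of non-folded players): 22, 29, 38, 113
Layer 1-22: 22 each from A, B, C, D, E = 22*5 = 110 chips; eligible A, B, C, D, E
Layer 23-29: 7 each from A, B, C, D = 7*4 = 28 chips; eligible A, B, C, D
Layer 30-38: 9 each from B, C, D = 9*3 = 27 chips; eligible B, C, D
Layer 39-113: 75 each from B, C = 75*2 = 150 chips; eligible B, C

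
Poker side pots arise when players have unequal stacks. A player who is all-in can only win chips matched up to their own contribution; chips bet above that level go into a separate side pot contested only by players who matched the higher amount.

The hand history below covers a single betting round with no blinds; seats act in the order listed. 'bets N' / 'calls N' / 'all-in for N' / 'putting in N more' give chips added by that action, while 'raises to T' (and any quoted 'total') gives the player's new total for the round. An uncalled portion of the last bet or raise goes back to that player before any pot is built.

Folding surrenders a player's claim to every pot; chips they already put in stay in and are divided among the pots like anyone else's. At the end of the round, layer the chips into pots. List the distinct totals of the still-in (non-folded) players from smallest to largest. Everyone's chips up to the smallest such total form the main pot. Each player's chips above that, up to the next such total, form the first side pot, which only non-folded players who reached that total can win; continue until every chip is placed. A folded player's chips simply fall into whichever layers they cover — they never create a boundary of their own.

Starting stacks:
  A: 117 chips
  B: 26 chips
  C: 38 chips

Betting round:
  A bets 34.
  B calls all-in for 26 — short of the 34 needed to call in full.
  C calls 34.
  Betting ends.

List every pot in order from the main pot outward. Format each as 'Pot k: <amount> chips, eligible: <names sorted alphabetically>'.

Pot 1: 78 chips, eligible: A, B, C
Pot 2: 16 chips, eligible: A, C

Derivation:
Contributions: A=34, B=26, C=34
Pot levels (distinct totals of non-folded players): 26, 34
Layer 1-26: 26 each from A, B, C = 26*3 = 78 chips; eligible A, B, C
Layer 27-34: 8 each from A, C = 8*2 = 16 chips; eligible A, C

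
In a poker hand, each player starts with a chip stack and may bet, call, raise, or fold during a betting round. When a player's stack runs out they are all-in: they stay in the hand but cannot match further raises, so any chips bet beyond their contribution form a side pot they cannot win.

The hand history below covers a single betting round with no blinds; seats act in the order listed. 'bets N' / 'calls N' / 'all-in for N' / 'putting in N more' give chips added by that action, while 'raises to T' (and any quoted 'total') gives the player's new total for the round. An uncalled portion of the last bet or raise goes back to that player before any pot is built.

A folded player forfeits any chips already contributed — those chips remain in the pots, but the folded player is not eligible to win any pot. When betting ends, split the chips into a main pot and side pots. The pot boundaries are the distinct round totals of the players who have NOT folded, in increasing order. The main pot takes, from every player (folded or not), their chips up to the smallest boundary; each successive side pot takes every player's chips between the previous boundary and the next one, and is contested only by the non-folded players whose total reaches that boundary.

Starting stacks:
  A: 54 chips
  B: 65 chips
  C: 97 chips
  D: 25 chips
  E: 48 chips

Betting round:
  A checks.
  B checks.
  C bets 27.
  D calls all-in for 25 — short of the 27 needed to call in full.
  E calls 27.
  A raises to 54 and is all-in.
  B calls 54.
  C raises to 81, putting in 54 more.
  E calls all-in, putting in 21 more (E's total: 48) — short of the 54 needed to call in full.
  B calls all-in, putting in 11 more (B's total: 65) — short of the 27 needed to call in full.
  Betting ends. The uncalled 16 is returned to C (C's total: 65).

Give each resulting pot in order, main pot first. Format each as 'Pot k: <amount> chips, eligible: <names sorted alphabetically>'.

Pot 1: 125 chips, eligible: A, B, C, D, E
Pot 2: 92 chips, eligible: A, B, C, E
Pot 3: 18 chips, eligible: A, B, C
Pot 4: 22 chips, eligible: B, C

Derivation:
Contributions (after 16 returned to C): A=54, B=65, C=65, D=25, E=48
Pot levels (distinct totals of non-folded players): 25, 48, 54, 65
Layer 1-25: 25 each from A, B, C, D, E = 25*5 = 125 chips; eligible A, B, C, D, E
Layer 26-48: 23 each from A, B, C, E = 23*4 = 92 chips; eligible A, B, C, E
Layer 49-54: 6 each from A, B, C = 6*3 = 18 chips; eligible A, B, C
Layer 55-65: 11 each from B, C = 11*2 = 22 chips; eligible B, C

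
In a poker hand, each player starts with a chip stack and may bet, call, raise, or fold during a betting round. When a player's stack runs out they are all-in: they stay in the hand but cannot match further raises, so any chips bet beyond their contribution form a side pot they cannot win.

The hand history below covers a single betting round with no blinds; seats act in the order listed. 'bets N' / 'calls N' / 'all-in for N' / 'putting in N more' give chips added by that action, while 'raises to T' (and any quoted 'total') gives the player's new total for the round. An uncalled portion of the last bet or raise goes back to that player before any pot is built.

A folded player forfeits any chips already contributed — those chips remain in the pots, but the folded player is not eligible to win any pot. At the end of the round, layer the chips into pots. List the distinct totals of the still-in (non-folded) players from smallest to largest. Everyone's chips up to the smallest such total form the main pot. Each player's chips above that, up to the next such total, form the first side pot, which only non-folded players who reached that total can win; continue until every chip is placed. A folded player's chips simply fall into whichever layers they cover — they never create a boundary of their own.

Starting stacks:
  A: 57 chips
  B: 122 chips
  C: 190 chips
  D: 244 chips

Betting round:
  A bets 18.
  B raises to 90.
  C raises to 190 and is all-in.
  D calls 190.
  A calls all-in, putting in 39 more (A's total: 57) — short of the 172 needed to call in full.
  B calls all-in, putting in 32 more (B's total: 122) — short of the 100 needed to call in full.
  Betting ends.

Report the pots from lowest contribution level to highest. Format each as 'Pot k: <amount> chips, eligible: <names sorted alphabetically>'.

Pot 1: 228 chips, eligible: A, B, C, D
Pot 2: 195 chips, eligible: B, C, D
Pot 3: 136 chips, eligible: C, D

Derivation:
Contributions: A=57, B=122, C=190, D=190
Pot levels (distinct totals of non-folded players): 57, 122, 190
Layer 1-57: 57 each from A, B, C, D = 57*4 = 228 chips; eligible A, B, C, D
Layer 58-122: 65 each from B, C, D = 65*3 = 195 chips; eligible B, C, D
Layer 123-190: 68 each from C, D = 68*2 = 136 chips; eligible C, D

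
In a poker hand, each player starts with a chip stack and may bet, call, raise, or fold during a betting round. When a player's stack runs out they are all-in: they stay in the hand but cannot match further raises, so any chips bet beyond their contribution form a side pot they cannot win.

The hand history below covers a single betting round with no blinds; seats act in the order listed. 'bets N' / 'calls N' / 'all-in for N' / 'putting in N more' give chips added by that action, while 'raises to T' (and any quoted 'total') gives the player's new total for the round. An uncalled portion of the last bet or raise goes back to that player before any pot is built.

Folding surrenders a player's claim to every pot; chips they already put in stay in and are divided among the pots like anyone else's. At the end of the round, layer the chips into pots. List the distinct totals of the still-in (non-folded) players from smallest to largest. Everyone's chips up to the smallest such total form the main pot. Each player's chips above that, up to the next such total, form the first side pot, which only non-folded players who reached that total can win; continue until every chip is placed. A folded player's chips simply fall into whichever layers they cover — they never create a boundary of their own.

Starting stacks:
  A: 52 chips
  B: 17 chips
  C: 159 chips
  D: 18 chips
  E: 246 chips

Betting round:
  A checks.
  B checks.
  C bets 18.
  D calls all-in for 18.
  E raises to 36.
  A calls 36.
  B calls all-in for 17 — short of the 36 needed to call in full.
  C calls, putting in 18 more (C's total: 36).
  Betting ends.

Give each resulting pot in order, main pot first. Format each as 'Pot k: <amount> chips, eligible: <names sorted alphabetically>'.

Pot 1: 85 chips, eligible: A, B, C, D, E
Pot 2: 4 chips, eligible: A, C, D, E
Pot 3: 54 chips, eligible: A, C, E

Derivation:
Contributions: A=36, B=17, C=36, D=18, E=36
Pot levels (distinct totals of non-folded players): 17, 18, 36
Layer 1-17: 17 each from A, B, C, D, E = 17*5 = 85 chips; eligible A, B, C, D, E
Layer 18-18: 1 each from A, C, D, E = 1*4 = 4 chips; eligible A, C, D, E
Layer 19-36: 18 each from A, C, E = 18*3 = 54 chips; eligible A, C, E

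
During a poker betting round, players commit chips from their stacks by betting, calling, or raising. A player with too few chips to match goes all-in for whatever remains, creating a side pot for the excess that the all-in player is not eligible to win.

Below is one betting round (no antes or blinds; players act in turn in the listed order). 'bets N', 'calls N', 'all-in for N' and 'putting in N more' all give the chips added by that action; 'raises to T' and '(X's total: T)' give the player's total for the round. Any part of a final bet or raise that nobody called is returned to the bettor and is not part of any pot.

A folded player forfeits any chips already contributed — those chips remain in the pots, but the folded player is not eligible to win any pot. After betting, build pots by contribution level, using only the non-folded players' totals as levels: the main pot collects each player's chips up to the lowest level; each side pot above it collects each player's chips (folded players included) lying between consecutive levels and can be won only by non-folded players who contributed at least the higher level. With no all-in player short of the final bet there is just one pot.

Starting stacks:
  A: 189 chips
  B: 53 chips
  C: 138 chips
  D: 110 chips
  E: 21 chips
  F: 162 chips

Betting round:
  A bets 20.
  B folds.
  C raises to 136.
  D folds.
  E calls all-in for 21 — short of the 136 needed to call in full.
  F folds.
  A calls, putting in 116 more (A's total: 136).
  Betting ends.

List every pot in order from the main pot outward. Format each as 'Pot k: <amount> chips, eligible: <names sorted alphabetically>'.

Contributions: A=136, C=136, E=21
Folded: B, D, F
Pot levels (distinct totals of non-folded players): 21, 136
Layer 1-21: 21 each from A, C, E = 21*3 = 63 chips; eligible A, C, E
Layer 22-136: 115 each from A, C = 115*2 = 230 chips; eligible A, C

Pot 1: 63 chips, eligible: A, C, E
Pot 2: 230 chips, eligible: A, C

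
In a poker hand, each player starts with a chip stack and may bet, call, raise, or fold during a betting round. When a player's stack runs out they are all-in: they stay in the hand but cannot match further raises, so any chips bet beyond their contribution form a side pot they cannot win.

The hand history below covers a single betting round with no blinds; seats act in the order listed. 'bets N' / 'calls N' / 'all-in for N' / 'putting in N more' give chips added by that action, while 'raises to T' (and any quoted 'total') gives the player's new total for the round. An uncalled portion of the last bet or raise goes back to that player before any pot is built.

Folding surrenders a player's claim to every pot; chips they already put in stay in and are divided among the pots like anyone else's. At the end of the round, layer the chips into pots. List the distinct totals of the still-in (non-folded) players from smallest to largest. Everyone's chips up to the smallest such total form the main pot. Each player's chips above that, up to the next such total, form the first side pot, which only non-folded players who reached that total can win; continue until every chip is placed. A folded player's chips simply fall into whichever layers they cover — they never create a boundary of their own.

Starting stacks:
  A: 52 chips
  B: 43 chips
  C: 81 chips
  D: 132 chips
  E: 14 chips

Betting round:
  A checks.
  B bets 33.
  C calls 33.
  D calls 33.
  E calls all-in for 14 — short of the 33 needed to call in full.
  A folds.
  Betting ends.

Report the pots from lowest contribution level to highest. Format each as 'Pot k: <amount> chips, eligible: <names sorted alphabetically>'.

Contributions: B=33, C=33, D=33, E=14
Folded: A
Pot levels (distinct totals of non-folded players): 14, 33
Layer 1-14: 14 each from B, C, D, E = 14*4 = 56 chips; eligible B, C, D, E
Layer 15-33: 19 each from B, C, D = 19*3 = 57 chips; eligible B, C, D

Pot 1: 56 chips, eligible: B, C, D, E
Pot 2: 57 chips, eligible: B, C, D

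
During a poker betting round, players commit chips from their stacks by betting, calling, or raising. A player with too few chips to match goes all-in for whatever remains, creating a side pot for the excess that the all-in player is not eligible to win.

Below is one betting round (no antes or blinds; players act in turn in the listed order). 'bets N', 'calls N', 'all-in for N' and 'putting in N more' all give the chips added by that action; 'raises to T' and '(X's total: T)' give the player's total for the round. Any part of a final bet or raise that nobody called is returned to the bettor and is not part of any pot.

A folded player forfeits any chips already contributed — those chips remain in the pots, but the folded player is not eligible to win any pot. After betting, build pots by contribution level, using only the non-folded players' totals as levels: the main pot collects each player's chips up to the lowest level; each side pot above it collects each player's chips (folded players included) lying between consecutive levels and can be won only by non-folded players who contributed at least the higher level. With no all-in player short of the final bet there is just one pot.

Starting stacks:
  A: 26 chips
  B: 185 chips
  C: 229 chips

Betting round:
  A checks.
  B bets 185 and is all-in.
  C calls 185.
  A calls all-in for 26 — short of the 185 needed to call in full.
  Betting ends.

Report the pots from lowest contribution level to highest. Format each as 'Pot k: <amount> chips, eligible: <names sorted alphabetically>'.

Contributions: A=26, B=185, C=185
Pot levels (distinct totals of non-folded players): 26, 185
Layer 1-26: 26 each from A, B, C = 26*3 = 78 chips; eligible A, B, C
Layer 27-185: 159 each from B, C = 159*2 = 318 chips; eligible B, C

Pot 1: 78 chips, eligible: A, B, C
Pot 2: 318 chips, eligible: B, C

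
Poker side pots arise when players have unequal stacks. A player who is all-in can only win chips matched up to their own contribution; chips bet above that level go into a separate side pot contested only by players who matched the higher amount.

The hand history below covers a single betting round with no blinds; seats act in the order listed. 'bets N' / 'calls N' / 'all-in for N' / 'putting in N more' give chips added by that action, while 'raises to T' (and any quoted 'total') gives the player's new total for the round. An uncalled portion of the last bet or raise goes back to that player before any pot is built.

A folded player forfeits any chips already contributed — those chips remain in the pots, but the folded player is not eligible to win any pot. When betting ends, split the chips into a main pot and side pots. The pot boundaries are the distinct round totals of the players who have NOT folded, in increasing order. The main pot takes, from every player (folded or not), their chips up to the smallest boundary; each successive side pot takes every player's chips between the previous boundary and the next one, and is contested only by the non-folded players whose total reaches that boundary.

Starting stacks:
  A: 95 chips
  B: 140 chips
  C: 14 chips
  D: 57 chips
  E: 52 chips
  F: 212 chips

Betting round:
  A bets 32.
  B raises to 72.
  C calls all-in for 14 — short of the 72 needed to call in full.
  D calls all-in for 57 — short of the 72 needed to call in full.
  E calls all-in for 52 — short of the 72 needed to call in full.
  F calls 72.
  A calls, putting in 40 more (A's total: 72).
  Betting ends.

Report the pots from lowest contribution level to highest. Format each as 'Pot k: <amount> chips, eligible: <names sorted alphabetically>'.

Contributions: A=72, B=72, C=14, D=57, E=52, F=72
Pot levels (distinct totals of non-folded players): 14, 52, 57, 72
Layer 1-14: 14 each from A, B, C, D, E, F = 14*6 = 84 chips; eligible A, B, C, D, E, F
Layer 15-52: 38 each from A, B, D, E, F = 38*5 = 190 chips; eligible A, B, D, E, F
Layer 53-57: 5 each from A, B, D, F = 5*4 = 20 chips; eligible A, B, D, F
Layer 58-72: 15 each from A, B, F = 15*3 = 45 chips; eligible A, B, F

Pot 1: 84 chips, eligible: A, B, C, D, E, F
Pot 2: 190 chips, eligible: A, B, D, E, F
Pot 3: 20 chips, eligible: A, B, D, F
Pot 4: 45 chips, eligible: A, B, F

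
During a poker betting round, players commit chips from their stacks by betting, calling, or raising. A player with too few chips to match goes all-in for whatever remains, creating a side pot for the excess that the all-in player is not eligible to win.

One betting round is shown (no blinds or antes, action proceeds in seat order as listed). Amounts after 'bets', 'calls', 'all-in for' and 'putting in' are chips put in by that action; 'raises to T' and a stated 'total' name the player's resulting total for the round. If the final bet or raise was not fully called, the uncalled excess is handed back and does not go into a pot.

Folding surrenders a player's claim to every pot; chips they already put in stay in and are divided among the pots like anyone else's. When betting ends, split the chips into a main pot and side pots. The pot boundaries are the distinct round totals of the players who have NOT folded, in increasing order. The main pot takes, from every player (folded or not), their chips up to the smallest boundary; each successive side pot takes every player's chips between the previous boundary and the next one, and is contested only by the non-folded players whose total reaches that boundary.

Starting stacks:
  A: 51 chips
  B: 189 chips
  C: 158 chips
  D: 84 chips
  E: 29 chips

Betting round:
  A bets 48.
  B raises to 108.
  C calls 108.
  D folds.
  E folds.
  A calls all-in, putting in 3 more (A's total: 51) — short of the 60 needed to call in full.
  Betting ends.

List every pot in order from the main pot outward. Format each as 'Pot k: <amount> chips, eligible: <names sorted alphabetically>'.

Contributions: A=51, B=108, C=108
Folded: D, E
Pot levels (distinct totals of non-folded players): 51, 108
Layer 1-51: 51 each from A, B, C = 51*3 = 153 chips; eligible A, B, C
Layer 52-108: 57 each from B, C = 57*2 = 114 chips; eligible B, C

Pot 1: 153 chips, eligible: A, B, C
Pot 2: 114 chips, eligible: B, C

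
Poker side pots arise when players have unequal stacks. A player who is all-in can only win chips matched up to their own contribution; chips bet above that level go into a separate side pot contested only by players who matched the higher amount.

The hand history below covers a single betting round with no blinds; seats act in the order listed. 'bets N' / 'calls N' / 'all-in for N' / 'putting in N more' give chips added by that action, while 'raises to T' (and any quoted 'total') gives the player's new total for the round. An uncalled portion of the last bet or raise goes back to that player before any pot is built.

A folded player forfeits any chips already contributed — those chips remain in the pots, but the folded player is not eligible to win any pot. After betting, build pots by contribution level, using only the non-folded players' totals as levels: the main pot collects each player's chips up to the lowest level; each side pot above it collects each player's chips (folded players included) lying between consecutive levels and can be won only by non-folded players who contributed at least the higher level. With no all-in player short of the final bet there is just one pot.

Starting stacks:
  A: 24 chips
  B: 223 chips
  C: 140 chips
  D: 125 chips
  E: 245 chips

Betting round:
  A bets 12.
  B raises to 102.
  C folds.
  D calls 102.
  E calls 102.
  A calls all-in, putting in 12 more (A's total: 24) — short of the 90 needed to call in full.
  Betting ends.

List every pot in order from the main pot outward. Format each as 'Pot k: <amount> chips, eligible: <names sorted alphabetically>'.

Pot 1: 96 chips, eligible: A, B, D, E
Pot 2: 234 chips, eligible: B, D, E

Derivation:
Contributions: A=24, B=102, D=102, E=102
Folded: C
Pot levels (distinct totals of non-folded players): 24, 102
Layer 1-24: 24 each from A, B, D, E = 24*4 = 96 chips; eligible A, B, D, E
Layer 25-102: 78 each from B, D, E = 78*3 = 234 chips; eligible B, D, E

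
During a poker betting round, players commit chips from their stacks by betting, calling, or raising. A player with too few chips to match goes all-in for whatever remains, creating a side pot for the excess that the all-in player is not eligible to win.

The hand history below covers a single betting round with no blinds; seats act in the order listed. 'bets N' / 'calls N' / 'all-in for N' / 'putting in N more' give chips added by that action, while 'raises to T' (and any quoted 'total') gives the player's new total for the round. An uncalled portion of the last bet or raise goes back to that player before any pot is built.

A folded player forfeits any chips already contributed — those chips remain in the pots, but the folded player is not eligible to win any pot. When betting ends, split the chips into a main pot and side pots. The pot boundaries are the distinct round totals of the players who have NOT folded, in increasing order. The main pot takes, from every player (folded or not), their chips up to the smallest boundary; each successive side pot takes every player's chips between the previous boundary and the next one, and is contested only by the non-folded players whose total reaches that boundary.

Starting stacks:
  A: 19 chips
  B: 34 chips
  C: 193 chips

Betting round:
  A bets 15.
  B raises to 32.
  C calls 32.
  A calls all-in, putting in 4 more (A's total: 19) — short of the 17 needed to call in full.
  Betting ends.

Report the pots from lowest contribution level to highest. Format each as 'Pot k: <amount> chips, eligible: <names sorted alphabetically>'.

Pot 1: 57 chips, eligible: A, B, C
Pot 2: 26 chips, eligible: B, C

Derivation:
Contributions: A=19, B=32, C=32
Pot levels (distinct totals of non-folded players): 19, 32
Layer 1-19: 19 each from A, B, C = 19*3 = 57 chips; eligible A, B, C
Layer 20-32: 13 each from B, C = 13*2 = 26 chips; eligible B, C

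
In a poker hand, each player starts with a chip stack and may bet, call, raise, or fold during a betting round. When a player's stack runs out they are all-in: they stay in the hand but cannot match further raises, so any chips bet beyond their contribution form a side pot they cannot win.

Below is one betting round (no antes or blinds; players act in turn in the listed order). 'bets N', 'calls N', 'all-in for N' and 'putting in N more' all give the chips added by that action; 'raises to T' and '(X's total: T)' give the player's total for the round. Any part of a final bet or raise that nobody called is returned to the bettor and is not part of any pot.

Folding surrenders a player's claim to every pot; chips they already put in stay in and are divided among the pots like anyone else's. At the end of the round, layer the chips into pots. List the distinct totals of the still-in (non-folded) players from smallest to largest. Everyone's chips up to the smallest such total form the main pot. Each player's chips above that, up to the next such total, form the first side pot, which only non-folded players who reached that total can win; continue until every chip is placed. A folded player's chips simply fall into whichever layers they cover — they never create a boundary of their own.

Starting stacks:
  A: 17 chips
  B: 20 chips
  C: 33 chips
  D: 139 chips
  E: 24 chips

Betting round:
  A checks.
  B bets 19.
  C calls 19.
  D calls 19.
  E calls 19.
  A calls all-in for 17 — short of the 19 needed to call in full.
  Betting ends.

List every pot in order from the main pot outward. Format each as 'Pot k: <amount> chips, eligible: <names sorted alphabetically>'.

Contributions: A=17, B=19, C=19, D=19, E=19
Pot levels (distinct totals of non-folded players): 17, 19
Layer 1-17: 17 each from A, B, C, D, E = 17*5 = 85 chips; eligible A, B, C, D, E
Layer 18-19: 2 each from B, C, D, E = 2*4 = 8 chips; eligible B, C, D, E

Pot 1: 85 chips, eligible: A, B, C, D, E
Pot 2: 8 chips, eligible: B, C, D, E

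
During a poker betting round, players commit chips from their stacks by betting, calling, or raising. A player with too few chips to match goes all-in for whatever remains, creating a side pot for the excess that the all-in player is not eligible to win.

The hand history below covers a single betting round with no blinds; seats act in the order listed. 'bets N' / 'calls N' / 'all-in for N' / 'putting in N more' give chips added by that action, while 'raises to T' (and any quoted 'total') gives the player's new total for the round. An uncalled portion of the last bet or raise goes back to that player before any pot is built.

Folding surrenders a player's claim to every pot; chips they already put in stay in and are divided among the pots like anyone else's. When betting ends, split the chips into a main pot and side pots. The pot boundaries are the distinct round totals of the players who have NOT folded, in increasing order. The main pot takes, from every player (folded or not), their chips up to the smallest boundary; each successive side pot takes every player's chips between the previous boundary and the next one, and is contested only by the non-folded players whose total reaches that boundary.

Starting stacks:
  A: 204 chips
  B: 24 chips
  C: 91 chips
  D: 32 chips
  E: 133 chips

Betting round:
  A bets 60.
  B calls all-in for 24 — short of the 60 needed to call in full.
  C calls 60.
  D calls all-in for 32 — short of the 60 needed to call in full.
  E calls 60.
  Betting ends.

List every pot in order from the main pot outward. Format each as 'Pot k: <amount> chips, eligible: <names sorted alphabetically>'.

Pot 1: 120 chips, eligible: A, B, C, D, E
Pot 2: 32 chips, eligible: A, C, D, E
Pot 3: 84 chips, eligible: A, C, E

Derivation:
Contributions: A=60, B=24, C=60, D=32, E=60
Pot levels (distinct totals of non-folded players): 24, 32, 60
Layer 1-24: 24 each from A, B, C, D, E = 24*5 = 120 chips; eligible A, B, C, D, E
Layer 25-32: 8 each from A, C, D, E = 8*4 = 32 chips; eligible A, C, D, E
Layer 33-60: 28 each from A, C, E = 28*3 = 84 chips; eligible A, C, E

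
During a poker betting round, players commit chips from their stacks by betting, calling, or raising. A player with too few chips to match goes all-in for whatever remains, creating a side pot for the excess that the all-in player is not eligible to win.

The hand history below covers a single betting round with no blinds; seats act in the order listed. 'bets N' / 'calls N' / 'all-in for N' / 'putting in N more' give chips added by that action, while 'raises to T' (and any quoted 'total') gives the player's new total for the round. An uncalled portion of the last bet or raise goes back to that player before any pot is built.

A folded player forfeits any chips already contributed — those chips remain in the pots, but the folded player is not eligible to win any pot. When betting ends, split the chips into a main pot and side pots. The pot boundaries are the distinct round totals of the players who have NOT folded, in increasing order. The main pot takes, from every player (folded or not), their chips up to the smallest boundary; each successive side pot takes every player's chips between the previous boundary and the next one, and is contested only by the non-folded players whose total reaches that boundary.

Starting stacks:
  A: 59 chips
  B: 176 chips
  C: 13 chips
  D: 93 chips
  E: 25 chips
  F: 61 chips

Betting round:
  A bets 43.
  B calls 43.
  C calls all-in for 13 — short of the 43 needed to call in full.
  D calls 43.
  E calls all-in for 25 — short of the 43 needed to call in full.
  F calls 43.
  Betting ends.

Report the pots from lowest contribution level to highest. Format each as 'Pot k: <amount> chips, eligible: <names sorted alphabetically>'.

Contributions: A=43, B=43, C=13, D=43, E=25, F=43
Pot levels (distinct totals of non-folded players): 13, 25, 43
Layer 1-13: 13 each from A, B, C, D, E, F = 13*6 = 78 chips; eligible A, B, C, D, E, F
Layer 14-25: 12 each from A, B, D, E, F = 12*5 = 60 chips; eligible A, B, D, E, F
Layer 26-43: 18 each from A, B, D, F = 18*4 = 72 chips; eligible A, B, D, F

Pot 1: 78 chips, eligible: A, B, C, D, E, F
Pot 2: 60 chips, eligible: A, B, D, E, F
Pot 3: 72 chips, eligible: A, B, D, F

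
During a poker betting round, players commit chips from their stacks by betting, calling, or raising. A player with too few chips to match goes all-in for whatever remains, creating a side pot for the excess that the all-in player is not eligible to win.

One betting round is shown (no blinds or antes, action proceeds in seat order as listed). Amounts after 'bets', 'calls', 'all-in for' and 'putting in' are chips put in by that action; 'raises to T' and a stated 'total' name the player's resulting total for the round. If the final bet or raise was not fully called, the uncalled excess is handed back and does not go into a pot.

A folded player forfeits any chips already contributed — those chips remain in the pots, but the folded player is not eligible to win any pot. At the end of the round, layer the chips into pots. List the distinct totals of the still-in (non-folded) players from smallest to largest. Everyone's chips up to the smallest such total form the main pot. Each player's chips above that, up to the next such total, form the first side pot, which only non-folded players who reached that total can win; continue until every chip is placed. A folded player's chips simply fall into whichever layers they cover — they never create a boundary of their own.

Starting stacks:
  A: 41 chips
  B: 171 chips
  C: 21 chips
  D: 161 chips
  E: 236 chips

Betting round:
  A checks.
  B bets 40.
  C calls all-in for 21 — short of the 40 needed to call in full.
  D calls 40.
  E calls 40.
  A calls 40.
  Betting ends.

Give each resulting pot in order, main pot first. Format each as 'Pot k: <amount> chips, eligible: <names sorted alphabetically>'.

Contributions: A=40, B=40, C=21, D=40, E=40
Pot levels (distinct totals of non-folded players): 21, 40
Layer 1-21: 21 each from A, B, C, D, E = 21*5 = 105 chips; eligible A, B, C, D, E
Layer 22-40: 19 each from A, B, D, E = 19*4 = 76 chips; eligible A, B, D, E

Pot 1: 105 chips, eligible: A, B, C, D, E
Pot 2: 76 chips, eligible: A, B, D, E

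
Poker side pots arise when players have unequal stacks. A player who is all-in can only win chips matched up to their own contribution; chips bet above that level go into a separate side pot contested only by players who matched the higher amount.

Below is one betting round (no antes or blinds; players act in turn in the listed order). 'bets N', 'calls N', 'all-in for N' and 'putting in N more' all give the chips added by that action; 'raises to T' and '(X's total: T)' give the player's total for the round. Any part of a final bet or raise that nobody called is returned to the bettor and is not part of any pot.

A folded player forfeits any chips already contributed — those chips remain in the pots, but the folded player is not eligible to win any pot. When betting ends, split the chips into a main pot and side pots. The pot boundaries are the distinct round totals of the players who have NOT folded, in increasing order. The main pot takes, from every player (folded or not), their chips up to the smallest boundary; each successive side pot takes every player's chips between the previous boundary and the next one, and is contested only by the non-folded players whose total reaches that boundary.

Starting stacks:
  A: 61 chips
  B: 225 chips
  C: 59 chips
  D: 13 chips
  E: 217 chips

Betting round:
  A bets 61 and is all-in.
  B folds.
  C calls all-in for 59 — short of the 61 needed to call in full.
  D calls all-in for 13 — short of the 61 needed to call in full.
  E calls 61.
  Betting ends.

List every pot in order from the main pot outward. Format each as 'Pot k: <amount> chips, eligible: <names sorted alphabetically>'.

Pot 1: 52 chips, eligible: A, C, D, E
Pot 2: 138 chips, eligible: A, C, E
Pot 3: 4 chips, eligible: A, E

Derivation:
Contributions: A=61, C=59, D=13, E=61
Folded: B
Pot levels (distinct totals of non-folded players): 13, 59, 61
Layer 1-13: 13 each from A, C, D, E = 13*4 = 52 chips; eligible A, C, D, E
Layer 14-59: 46 each from A, C, E = 46*3 = 138 chips; eligible A, C, E
Layer 60-61: 2 each from A, E = 2*2 = 4 chips; eligible A, E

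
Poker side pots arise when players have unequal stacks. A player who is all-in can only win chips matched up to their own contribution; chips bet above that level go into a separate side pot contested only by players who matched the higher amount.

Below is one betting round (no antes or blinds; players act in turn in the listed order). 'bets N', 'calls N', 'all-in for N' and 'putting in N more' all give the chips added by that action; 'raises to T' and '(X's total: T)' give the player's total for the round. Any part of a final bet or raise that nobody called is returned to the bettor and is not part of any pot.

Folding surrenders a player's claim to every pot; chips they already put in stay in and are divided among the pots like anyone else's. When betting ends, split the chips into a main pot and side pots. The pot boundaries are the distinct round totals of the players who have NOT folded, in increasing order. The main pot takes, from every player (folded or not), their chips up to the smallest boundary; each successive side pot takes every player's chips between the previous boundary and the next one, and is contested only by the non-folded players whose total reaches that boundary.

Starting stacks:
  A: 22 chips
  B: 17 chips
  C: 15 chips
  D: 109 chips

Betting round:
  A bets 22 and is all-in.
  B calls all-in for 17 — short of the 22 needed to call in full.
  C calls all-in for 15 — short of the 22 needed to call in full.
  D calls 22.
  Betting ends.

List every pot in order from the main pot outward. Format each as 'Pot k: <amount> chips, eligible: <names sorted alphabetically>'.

Contributions: A=22, B=17, C=15, D=22
Pot levels (distinct totals of non-folded players): 15, 17, 22
Layer 1-15: 15 each from A, B, C, D = 15*4 = 60 chips; eligible A, B, C, D
Layer 16-17: 2 each from A, B, D = 2*3 = 6 chips; eligible A, B, D
Layer 18-22: 5 each from A, D = 5*2 = 10 chips; eligible A, D

Pot 1: 60 chips, eligible: A, B, C, D
Pot 2: 6 chips, eligible: A, B, D
Pot 3: 10 chips, eligible: A, D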